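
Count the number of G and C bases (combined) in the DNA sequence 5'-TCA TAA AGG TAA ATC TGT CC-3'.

T=6, A=7, C=4, G=3
G+C = 3 + 4 = 7

7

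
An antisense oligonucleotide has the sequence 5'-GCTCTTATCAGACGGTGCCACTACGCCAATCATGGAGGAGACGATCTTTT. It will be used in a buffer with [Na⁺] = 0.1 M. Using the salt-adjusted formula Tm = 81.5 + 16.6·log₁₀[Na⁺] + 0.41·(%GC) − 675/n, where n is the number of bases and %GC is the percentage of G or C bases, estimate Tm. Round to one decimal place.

71.9°C

Length n = 50. Counting bases: C=13, T=13, G=12, A=12
G+C = 25, so %GC = 25/50 × 100 = 50%
Salt term: 16.6 × (-1) = -16.6
GC term: 0.41 × 50 = 20.5; length term: −675/50 = −13.5
Tm = 81.5 + (-16.6) + 20.5 − 13.5 = 71.9 → 71.9°C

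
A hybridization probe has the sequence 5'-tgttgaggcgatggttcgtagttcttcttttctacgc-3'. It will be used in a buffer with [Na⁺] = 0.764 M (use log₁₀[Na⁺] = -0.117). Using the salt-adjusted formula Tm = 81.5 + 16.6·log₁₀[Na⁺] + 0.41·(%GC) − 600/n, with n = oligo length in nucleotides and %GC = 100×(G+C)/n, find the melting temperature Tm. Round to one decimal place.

82.2°C

Length n = 37. Scanning the sequence gives T=16, A=4, C=7, G=10.
G+C = 17, so %GC = 17/37 × 100 = 45.946%
Salt term: 16.6 × (-0.117) = -1.942
GC term: 0.41 × 45.946 = 18.838; length term: −600/37 = −16.216
Tm = 81.5 + (-1.942) + 18.838 − 16.216 = 82.18 → 82.2°C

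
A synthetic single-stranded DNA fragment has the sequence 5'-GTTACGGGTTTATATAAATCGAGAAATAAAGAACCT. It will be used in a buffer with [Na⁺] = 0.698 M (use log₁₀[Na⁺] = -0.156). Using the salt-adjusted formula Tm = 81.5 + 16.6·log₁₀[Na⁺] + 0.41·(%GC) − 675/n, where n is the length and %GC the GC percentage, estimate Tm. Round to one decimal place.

Length n = 36. Counting bases: G=7, T=10, A=15, C=4
G+C = 11, so %GC = 11/36 × 100 = 30.556%
Salt term: 16.6 × (-0.156) = -2.59
GC term: 0.41 × 30.556 = 12.528; length term: −675/36 = −18.75
Tm = 81.5 + (-2.59) + 12.528 − 18.75 = 72.688 → 72.7°C

72.7°C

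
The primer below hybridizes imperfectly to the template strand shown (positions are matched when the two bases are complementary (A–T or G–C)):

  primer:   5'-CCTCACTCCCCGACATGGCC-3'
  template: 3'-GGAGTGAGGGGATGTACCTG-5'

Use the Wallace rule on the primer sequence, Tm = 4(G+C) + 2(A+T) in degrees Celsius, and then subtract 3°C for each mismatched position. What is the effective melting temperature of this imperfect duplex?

62°C

Primer base counts: A=3, T=3, G=3, C=11 → A+T=6, G+C=14
Perfect-match Tm = 2(6) + 4(14) = 12 + 56 = 68°C
Mismatches (positions where the bases are not complementary): 2 (at positions 12, 19)
Effective Tm = 68 − 2×3 = 68 − 6 = 62°C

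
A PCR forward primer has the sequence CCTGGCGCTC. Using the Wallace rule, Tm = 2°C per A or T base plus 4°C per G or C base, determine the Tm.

G=3, T=2, A=0, C=5
A+T = 2, G+C = 8
Tm = 4·8 + 2·2 = 32 + 4 = 36°C

36°C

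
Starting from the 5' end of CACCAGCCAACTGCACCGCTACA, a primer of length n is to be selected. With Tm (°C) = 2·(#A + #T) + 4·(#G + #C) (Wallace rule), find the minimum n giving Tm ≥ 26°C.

First 7 bases: CACCAGC → Tm = 24°C (< 26°C)
First 8 bases: CACCAGCC → Tm = 28°C (≥ 26°C)
Each additional base adds 2°C (A/T) or 4°C (G/C), so Tm is non-decreasing in n; n = 8 is the first length to reach 26°C.

n = 8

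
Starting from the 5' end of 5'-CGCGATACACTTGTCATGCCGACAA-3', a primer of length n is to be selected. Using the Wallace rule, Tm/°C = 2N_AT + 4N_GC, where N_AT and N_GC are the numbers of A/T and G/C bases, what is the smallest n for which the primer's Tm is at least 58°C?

First 18 bases: CGCGATACACTTGTCATG → Tm = 54°C (< 58°C)
First 19 bases: CGCGATACACTTGTCATGC → Tm = 58°C (≥ 58°C)
Each additional base adds 2°C (A/T) or 4°C (G/C), so Tm is non-decreasing in n; n = 19 is the first length to reach 58°C.

n = 19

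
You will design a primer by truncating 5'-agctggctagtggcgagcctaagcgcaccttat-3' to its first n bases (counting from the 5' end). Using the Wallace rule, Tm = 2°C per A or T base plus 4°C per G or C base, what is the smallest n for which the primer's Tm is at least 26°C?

First 7 bases: AGCTGGC → Tm = 24°C (< 26°C)
First 8 bases: AGCTGGCT → Tm = 26°C (≥ 26°C)
Each additional base adds 2°C (A/T) or 4°C (G/C), so Tm is non-decreasing in n; n = 8 is the first length to reach 26°C.

n = 8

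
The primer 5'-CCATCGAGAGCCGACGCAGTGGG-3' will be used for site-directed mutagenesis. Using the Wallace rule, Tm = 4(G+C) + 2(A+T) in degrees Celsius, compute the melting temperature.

78°C

Base counts: C=7, T=2, G=9, A=5
A+T = 7, G+C = 16
Tm = 2(7) + 4(16) = 14 + 64 = 78°C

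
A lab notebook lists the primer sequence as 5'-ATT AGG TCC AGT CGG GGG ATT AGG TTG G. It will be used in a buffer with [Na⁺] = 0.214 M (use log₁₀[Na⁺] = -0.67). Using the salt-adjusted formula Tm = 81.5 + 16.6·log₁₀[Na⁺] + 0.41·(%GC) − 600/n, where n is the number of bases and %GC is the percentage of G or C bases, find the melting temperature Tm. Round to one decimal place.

70.9°C

Length n = 28. Base counts: T=8, G=12, C=3, A=5
G+C = 15, so %GC = 15/28 × 100 = 53.571%
Salt term: 16.6 × (-0.67) = -11.122
GC term: 0.41 × 53.571 = 21.964; length term: −600/28 = −21.429
Tm = 81.5 + (-11.122) + 21.964 − 21.429 = 70.913 → 70.9°C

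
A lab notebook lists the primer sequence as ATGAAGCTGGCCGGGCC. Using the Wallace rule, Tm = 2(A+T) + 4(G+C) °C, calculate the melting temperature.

58°C

C=5, A=3, G=7, T=2
AT pairs contribute 5, GC pairs contribute 12.
Tm = 4·12 + 2·5 = 48 + 10 = 58°C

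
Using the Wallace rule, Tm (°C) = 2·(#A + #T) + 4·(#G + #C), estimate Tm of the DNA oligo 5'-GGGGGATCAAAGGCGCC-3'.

58°C

A=4, T=1, G=8, C=4
AT pairs contribute 5, GC pairs contribute 12.
Tm = 2(5) + 4(12) = 10 + 48 = 58°C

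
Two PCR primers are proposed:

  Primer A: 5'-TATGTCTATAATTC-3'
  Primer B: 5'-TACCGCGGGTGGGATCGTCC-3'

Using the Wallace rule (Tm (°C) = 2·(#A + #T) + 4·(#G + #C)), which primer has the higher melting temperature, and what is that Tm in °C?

Primer A: A+T=11, G+C=3 → Tm = 2(11)+4(3) = 34°C
Primer B: A+T=6, G+C=14 → Tm = 2(6)+4(14) = 68°C
34°C vs 68°C → primer B is higher.

Primer B, 68°C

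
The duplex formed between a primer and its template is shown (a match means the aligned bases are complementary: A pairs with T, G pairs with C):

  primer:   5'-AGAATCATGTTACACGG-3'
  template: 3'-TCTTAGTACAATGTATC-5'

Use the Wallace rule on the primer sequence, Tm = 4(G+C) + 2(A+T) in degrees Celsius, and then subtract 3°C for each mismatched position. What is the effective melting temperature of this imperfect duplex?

42°C

Primer base counts: A=6, T=4, G=4, C=3 → A+T=10, G+C=7
Perfect-match Tm = 2(10) + 4(7) = 20 + 28 = 48°C
Mismatches (positions where the bases are not complementary): 2 (at positions 15, 16)
Effective Tm = 48 − 2×3 = 48 − 6 = 42°C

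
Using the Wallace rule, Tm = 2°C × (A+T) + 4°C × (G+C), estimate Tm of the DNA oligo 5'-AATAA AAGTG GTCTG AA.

Counting bases: C=1, G=4, T=4, A=8
AT pairs contribute 12, GC pairs contribute 5.
Tm = 2×12 + 4×5 = 44°C

44°C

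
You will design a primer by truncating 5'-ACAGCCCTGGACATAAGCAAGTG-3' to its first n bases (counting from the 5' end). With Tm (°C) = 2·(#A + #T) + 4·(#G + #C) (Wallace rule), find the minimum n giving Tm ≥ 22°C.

First 6 bases: ACAGCC → Tm = 20°C (< 22°C)
First 7 bases: ACAGCCC → Tm = 24°C (≥ 22°C)
Each additional base adds 2°C (A/T) or 4°C (G/C), so Tm is non-decreasing in n; n = 7 is the first length to reach 22°C.

n = 7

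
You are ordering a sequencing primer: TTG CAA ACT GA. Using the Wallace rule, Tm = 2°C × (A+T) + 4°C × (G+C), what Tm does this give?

30°C

Scanning the sequence gives A=4, G=2, C=2, T=3.
A+T = 7, G+C = 4
Tm = 4·4 + 2·7 = 16 + 14 = 30°C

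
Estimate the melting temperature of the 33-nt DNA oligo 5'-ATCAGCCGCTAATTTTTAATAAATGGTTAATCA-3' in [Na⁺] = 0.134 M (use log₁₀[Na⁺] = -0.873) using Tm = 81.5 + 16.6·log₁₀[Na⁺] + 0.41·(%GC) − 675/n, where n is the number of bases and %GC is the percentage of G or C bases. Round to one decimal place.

Length n = 33. Counting bases: C=5, T=12, G=4, A=12
G+C = 9, so %GC = 9/33 × 100 = 27.273%
Salt term: 16.6 × (-0.873) = -14.492
GC term: 0.41 × 27.273 = 11.182; length term: −675/33 = −20.455
Tm = 81.5 + (-14.492) + 11.182 − 20.455 = 57.735 → 57.7°C

57.7°C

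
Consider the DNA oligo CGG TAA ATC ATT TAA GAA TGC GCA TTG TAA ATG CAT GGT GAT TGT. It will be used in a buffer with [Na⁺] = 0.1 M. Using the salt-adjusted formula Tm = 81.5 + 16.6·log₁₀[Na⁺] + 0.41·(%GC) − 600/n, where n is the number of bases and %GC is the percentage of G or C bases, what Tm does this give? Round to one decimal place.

Length n = 45. Base counts: T=15, A=14, C=5, G=11
G+C = 16, so %GC = 16/45 × 100 = 35.556%
Salt term: 16.6 × (-1) = -16.6
GC term: 0.41 × 35.556 = 14.578; length term: −600/45 = −13.333
Tm = 81.5 + (-16.6) + 14.578 − 13.333 = 66.145 → 66.1°C

66.1°C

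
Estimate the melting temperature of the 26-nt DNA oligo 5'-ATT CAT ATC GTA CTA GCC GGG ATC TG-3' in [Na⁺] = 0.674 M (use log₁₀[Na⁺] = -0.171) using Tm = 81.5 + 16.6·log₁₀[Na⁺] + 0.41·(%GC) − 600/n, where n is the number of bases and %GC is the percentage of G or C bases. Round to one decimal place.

74.5°C

Length n = 26. Scanning the sequence gives C=6, G=6, A=6, T=8.
G+C = 12, so %GC = 12/26 × 100 = 46.154%
Salt term: 16.6 × (-0.171) = -2.839
GC term: 0.41 × 46.154 = 18.923; length term: −600/26 = −23.077
Tm = 81.5 + (-2.839) + 18.923 − 23.077 = 74.507 → 74.5°C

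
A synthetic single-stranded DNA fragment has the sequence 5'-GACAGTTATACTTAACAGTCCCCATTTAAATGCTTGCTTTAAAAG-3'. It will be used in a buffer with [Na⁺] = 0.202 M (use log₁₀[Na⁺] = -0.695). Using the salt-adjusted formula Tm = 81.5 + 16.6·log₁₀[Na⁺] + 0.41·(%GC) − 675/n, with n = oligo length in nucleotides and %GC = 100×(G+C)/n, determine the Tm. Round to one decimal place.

Length n = 45. C=9, A=15, T=15, G=6
G+C = 15, so %GC = 15/45 × 100 = 33.333%
Salt term: 16.6 × (-0.695) = -11.537
GC term: 0.41 × 33.333 = 13.667; length term: −675/45 = −15
Tm = 81.5 + (-11.537) + 13.667 − 15 = 68.63 → 68.6°C

68.6°C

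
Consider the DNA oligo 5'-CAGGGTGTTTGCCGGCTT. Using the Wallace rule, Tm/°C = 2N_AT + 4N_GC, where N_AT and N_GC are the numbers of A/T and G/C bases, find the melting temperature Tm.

58°C

Counting bases: C=4, G=7, A=1, T=6
So N_AT = 7 and N_GC = 11.
Tm = 4·11 + 2·7 = 44 + 14 = 58°C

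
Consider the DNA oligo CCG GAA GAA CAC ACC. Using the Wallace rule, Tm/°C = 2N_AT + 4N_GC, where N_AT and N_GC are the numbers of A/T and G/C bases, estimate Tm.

Scanning the sequence gives A=6, T=0, G=3, C=6.
A+T = 6, G+C = 9
Tm = 2×6 + 4×9 = 48°C

48°C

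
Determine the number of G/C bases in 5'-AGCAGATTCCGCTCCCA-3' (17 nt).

10

Base counts: C=7, A=4, T=3, G=3
G+C = 3 + 7 = 10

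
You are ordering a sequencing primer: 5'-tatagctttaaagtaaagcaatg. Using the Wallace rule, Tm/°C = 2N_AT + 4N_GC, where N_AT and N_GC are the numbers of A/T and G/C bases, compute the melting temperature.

C=2, A=10, G=4, T=7
AT pairs contribute 17, GC pairs contribute 6.
Tm = 2×17 + 4×6 = 58°C

58°C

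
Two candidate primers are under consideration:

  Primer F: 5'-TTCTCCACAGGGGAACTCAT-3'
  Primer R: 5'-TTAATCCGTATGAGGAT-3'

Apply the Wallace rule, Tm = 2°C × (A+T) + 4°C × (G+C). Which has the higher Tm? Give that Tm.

Primer F, 60°C

Primer F: A+T=10, G+C=10 → Tm = 2(10)+4(10) = 60°C
Primer R: A+T=11, G+C=6 → Tm = 2(11)+4(6) = 46°C
60°C vs 46°C → primer F is higher.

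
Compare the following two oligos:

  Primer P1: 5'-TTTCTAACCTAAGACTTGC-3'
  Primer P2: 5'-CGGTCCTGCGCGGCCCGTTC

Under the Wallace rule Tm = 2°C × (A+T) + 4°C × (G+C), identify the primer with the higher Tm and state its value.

Primer P1: A+T=12, G+C=7 → Tm = 2(12)+4(7) = 52°C
Primer P2: A+T=4, G+C=16 → Tm = 2(4)+4(16) = 72°C
52°C vs 72°C → primer P2 is higher.

Primer P2, 72°C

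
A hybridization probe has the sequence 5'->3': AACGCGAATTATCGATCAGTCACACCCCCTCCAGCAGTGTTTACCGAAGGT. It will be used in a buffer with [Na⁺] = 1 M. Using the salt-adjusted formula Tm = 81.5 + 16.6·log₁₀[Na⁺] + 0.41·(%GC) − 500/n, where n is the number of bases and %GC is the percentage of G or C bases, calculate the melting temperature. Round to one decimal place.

Length n = 51. Base counts: C=16, G=10, T=11, A=14
G+C = 26, so %GC = 26/51 × 100 = 50.98%
Salt term: 16.6 × (0) = 0
GC term: 0.41 × 50.98 = 20.902; length term: −500/51 = −9.804
Tm = 81.5 + (0) + 20.902 − 9.804 = 92.598 → 92.6°C

92.6°C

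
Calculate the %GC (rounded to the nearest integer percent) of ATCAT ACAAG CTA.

Counting bases: C=3, A=6, T=3, G=1
G+C = 1 + 3 = 4 out of 13 bases
%GC = 4/13 × 100 = 30.77% ≈ 31%

31%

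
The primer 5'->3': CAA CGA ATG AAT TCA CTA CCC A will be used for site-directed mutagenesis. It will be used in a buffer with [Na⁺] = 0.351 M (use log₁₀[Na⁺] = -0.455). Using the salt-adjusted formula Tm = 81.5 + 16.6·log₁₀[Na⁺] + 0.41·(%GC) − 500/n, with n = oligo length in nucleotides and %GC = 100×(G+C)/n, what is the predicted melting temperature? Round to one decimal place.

Length n = 22. Base counts: G=2, T=4, A=9, C=7
G+C = 9, so %GC = 9/22 × 100 = 40.909%
Salt term: 16.6 × (-0.455) = -7.553
GC term: 0.41 × 40.909 = 16.773; length term: −500/22 = −22.727
Tm = 81.5 + (-7.553) + 16.773 − 22.727 = 67.993 → 68.0°C

68.0°C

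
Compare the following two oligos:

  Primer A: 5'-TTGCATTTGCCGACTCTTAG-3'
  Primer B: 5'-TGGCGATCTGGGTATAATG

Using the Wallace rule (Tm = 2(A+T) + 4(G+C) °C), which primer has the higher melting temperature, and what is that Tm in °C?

Primer A, 58°C

Primer A: A+T=11, G+C=9 → Tm = 2(11)+4(9) = 58°C
Primer B: A+T=10, G+C=9 → Tm = 2(10)+4(9) = 56°C
58°C vs 56°C → primer A is higher.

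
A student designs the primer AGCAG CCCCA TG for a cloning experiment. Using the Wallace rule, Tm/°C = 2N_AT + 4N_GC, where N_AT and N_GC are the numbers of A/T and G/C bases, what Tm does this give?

40°C

Counting bases: C=5, A=3, T=1, G=3
A+T = 4, G+C = 8
Tm = 2×4 + 4×8 = 40°C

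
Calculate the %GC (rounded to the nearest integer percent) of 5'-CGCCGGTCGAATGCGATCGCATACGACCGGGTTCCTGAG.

Base counts: T=7, A=7, C=12, G=13
G+C = 13 + 12 = 25 out of 39 bases
%GC = 25/39 × 100 = 64.1% ≈ 64%

64%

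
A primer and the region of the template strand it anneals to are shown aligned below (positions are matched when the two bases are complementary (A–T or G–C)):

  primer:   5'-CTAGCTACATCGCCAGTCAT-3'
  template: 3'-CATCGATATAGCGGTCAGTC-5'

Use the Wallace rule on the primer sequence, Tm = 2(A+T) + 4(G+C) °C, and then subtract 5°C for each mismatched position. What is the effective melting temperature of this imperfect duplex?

45°C

Primer base counts: A=5, T=5, G=3, C=7 → A+T=10, G+C=10
Perfect-match Tm = 2(10) + 4(10) = 20 + 40 = 60°C
Mismatches (positions where the bases are not complementary): 3 (at positions 1, 8, 20)
Effective Tm = 60 − 3×5 = 60 − 15 = 45°C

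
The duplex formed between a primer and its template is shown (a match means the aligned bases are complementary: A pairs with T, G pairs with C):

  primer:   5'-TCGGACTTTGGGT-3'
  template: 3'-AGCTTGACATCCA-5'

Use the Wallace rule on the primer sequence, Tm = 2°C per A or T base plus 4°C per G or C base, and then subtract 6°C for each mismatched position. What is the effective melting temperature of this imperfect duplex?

Primer base counts: A=1, T=5, G=5, C=2 → A+T=6, G+C=7
Perfect-match Tm = 2(6) + 4(7) = 12 + 28 = 40°C
Mismatches (positions where the bases are not complementary): 3 (at positions 4, 8, 10)
Effective Tm = 40 − 3×6 = 40 − 18 = 22°C

22°C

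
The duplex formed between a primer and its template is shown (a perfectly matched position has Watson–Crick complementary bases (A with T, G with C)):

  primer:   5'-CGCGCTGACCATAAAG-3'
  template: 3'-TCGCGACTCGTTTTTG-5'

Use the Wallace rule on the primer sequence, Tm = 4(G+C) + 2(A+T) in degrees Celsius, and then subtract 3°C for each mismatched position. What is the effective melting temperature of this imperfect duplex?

38°C

Primer base counts: A=5, T=2, G=4, C=5 → A+T=7, G+C=9
Perfect-match Tm = 2(7) + 4(9) = 14 + 36 = 50°C
Mismatches (positions where the bases are not complementary): 4 (at positions 1, 9, 12, 16)
Effective Tm = 50 − 4×3 = 50 − 12 = 38°C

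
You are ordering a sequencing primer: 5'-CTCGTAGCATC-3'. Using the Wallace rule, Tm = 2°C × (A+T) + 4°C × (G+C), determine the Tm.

Counting bases: T=3, G=2, A=2, C=4
A+T = 5, G+C = 6
Tm = 2(5) + 4(6) = 10 + 24 = 34°C

34°C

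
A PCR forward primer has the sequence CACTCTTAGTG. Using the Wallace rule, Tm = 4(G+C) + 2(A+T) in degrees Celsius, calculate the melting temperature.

32°C

Base counts: G=2, C=3, T=4, A=2
AT pairs contribute 6, GC pairs contribute 5.
Tm = 4·5 + 2·6 = 20 + 12 = 32°C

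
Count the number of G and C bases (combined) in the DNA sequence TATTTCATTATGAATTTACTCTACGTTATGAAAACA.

8

Counting bases: C=5, A=13, T=15, G=3
G+C = 3 + 5 = 8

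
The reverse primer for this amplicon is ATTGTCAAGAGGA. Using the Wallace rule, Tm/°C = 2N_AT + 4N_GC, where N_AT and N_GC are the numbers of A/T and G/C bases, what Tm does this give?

Scanning the sequence gives G=4, T=3, A=5, C=1.
AT pairs contribute 8, GC pairs contribute 5.
Tm = 2×8 + 4×5 = 36°C

36°C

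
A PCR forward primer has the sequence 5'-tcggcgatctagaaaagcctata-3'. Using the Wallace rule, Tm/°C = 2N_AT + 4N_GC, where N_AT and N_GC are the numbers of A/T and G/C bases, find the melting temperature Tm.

66°C

Counting bases: T=5, G=5, A=8, C=5
A+T = 13, G+C = 10
Tm = 2×13 + 4×10 = 66°C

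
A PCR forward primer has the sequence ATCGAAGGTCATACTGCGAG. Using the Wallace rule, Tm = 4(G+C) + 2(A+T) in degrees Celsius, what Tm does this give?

Base counts: C=4, T=4, A=6, G=6
AT pairs contribute 10, GC pairs contribute 10.
Tm = 2×10 + 4×10 = 60°C

60°C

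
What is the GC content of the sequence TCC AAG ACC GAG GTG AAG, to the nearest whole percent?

56%

Scanning the sequence gives G=6, T=2, A=6, C=4.
G+C = 6 + 4 = 10 out of 18 bases
%GC = 10/18 × 100 = 55.56% ≈ 56%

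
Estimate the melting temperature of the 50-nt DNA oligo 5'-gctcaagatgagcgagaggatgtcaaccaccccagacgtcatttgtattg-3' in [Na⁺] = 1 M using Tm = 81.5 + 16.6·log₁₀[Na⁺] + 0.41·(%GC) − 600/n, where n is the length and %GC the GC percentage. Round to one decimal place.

90.0°C

Length n = 50. Scanning the sequence gives C=12, T=11, G=13, A=14.
G+C = 25, so %GC = 25/50 × 100 = 50%
Salt term: 16.6 × (0) = 0
GC term: 0.41 × 50 = 20.5; length term: −600/50 = −12
Tm = 81.5 + (0) + 20.5 − 12 = 90 → 90.0°C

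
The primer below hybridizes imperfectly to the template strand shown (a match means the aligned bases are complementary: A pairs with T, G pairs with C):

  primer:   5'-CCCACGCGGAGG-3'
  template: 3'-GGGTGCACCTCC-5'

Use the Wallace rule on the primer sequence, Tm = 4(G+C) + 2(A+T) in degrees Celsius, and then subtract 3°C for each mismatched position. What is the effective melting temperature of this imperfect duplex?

Primer base counts: A=2, T=0, G=5, C=5 → A+T=2, G+C=10
Perfect-match Tm = 2(2) + 4(10) = 4 + 40 = 44°C
Mismatches (positions where the bases are not complementary): 1 (at position 7)
Effective Tm = 44 − 1×3 = 44 − 3 = 41°C

41°C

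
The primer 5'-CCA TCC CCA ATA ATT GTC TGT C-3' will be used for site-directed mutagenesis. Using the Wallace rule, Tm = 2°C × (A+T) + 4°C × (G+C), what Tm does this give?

64°C

G=2, T=7, C=8, A=5
A+T = 12, G+C = 10
Tm = 4·10 + 2·12 = 40 + 24 = 64°C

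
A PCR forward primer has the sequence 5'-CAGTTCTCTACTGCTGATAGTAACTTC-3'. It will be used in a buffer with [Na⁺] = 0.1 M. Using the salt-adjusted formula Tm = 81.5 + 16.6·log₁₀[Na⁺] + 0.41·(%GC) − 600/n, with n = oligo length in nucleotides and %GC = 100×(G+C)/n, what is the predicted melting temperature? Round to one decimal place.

59.4°C

Length n = 27. Base counts: G=4, T=10, A=6, C=7
G+C = 11, so %GC = 11/27 × 100 = 40.741%
Salt term: 16.6 × (-1) = -16.6
GC term: 0.41 × 40.741 = 16.704; length term: −600/27 = −22.222
Tm = 81.5 + (-16.6) + 16.704 − 22.222 = 59.382 → 59.4°C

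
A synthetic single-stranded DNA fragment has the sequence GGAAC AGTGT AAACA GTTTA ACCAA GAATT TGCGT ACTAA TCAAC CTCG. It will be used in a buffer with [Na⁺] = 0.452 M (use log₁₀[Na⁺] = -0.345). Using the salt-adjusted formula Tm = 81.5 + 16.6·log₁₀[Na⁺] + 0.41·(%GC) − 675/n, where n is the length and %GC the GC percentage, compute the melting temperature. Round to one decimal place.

77.9°C

Length n = 49. Scanning the sequence gives T=12, C=10, G=9, A=18.
G+C = 19, so %GC = 19/49 × 100 = 38.776%
Salt term: 16.6 × (-0.345) = -5.727
GC term: 0.41 × 38.776 = 15.898; length term: −675/49 = −13.776
Tm = 81.5 + (-5.727) + 15.898 − 13.776 = 77.895 → 77.9°C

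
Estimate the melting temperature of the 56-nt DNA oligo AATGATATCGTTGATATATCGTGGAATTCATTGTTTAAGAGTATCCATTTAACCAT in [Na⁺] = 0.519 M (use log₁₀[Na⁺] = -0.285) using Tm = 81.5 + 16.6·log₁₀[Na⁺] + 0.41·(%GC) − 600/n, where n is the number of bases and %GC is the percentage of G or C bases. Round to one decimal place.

77.8°C

Length n = 56. C=7, G=9, T=22, A=18
G+C = 16, so %GC = 16/56 × 100 = 28.571%
Salt term: 16.6 × (-0.285) = -4.731
GC term: 0.41 × 28.571 = 11.714; length term: −600/56 = −10.714
Tm = 81.5 + (-4.731) + 11.714 − 10.714 = 77.769 → 77.8°C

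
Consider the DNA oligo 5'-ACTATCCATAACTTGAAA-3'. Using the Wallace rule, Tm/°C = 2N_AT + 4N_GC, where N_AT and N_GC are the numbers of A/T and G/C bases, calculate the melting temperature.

46°C

T=5, A=8, G=1, C=4
A+T = 13, G+C = 5
Tm = 2×13 + 4×5 = 46°C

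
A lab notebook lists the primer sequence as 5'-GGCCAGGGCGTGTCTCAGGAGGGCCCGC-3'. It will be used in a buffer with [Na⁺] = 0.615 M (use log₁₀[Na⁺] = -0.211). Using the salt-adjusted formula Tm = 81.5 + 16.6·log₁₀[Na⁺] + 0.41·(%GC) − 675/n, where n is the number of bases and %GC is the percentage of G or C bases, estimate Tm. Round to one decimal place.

Length n = 28. Base counts: T=3, A=3, C=9, G=13
G+C = 22, so %GC = 22/28 × 100 = 78.571%
Salt term: 16.6 × (-0.211) = -3.503
GC term: 0.41 × 78.571 = 32.214; length term: −675/28 = −24.107
Tm = 81.5 + (-3.503) + 32.214 − 24.107 = 86.104 → 86.1°C

86.1°C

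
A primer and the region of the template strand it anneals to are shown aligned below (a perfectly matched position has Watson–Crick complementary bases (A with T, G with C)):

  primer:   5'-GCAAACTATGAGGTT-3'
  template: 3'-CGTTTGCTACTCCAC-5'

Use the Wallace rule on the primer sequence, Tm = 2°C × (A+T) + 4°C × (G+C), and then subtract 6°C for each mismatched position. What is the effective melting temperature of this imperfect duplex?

Primer base counts: A=5, T=4, G=4, C=2 → A+T=9, G+C=6
Perfect-match Tm = 2(9) + 4(6) = 18 + 24 = 42°C
Mismatches (positions where the bases are not complementary): 2 (at positions 7, 15)
Effective Tm = 42 − 2×6 = 42 − 12 = 30°C

30°C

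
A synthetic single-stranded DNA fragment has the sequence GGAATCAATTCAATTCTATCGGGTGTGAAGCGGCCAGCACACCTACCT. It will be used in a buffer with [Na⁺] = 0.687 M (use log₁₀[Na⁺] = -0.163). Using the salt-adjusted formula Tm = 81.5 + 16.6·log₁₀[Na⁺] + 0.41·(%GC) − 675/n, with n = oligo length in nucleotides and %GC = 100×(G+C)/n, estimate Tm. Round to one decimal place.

85.2°C

Length n = 48. G=11, A=13, T=11, C=13
G+C = 24, so %GC = 24/48 × 100 = 50%
Salt term: 16.6 × (-0.163) = -2.706
GC term: 0.41 × 50 = 20.5; length term: −675/48 = −14.062
Tm = 81.5 + (-2.706) + 20.5 − 14.062 = 85.232 → 85.2°C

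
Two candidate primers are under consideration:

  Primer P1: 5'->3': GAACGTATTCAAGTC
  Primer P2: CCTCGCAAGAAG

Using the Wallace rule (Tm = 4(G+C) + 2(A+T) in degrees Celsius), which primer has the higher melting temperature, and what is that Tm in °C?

Primer P1, 42°C

Primer P1: A+T=9, G+C=6 → Tm = 2(9)+4(6) = 42°C
Primer P2: A+T=5, G+C=7 → Tm = 2(5)+4(7) = 38°C
42°C vs 38°C → primer P1 is higher.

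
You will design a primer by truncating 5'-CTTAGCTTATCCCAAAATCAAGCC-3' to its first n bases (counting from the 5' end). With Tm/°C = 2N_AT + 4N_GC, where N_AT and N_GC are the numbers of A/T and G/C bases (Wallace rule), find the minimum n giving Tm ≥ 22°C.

n = 8

First 7 bases: CTTAGCT → Tm = 20°C (< 22°C)
First 8 bases: CTTAGCTT → Tm = 22°C (≥ 22°C)
Since every base adds ≥2°C, Tm only increases with n, so the threshold is first crossed at n = 8.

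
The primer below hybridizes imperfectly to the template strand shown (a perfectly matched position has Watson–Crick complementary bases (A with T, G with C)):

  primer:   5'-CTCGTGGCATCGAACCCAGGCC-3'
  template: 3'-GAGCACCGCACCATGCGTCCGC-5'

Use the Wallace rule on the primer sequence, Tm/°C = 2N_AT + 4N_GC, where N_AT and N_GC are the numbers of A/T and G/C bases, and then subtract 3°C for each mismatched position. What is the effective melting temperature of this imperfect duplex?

Primer base counts: A=4, T=3, G=6, C=9 → A+T=7, G+C=15
Perfect-match Tm = 2(7) + 4(15) = 14 + 60 = 74°C
Mismatches (positions where the bases are not complementary): 5 (at positions 9, 11, 13, 16, 22)
Effective Tm = 74 − 5×3 = 74 − 15 = 59°C

59°C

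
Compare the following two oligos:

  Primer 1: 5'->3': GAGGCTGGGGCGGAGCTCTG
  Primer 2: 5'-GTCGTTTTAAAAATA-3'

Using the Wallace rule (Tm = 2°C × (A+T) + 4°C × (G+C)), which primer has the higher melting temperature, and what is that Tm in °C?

Primer 1: A+T=5, G+C=15 → Tm = 2(5)+4(15) = 70°C
Primer 2: A+T=12, G+C=3 → Tm = 2(12)+4(3) = 36°C
70°C vs 36°C → primer 1 is higher.

Primer 1, 70°C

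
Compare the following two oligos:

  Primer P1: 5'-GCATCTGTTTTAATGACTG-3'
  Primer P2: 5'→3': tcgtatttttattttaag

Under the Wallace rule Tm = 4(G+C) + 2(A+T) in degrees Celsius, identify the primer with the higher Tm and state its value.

Primer P1, 52°C

Primer P1: A+T=12, G+C=7 → Tm = 2(12)+4(7) = 52°C
Primer P2: A+T=15, G+C=3 → Tm = 2(15)+4(3) = 42°C
52°C vs 42°C → primer P1 is higher.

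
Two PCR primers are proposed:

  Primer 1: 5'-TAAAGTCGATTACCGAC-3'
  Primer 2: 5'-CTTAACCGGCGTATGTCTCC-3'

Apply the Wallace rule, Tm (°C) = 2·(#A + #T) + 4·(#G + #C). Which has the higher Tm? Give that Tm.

Primer 1: A+T=10, G+C=7 → Tm = 2(10)+4(7) = 48°C
Primer 2: A+T=9, G+C=11 → Tm = 2(9)+4(11) = 62°C
48°C vs 62°C → primer 2 is higher.

Primer 2, 62°C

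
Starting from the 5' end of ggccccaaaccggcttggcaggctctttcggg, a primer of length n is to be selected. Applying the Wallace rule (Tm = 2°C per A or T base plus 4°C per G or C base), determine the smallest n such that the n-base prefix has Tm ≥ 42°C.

First 11 bases: GGCCCCAAACC → Tm = 38°C (< 42°C)
First 12 bases: GGCCCCAAACCG → Tm = 42°C (≥ 42°C)
Each additional base adds 2°C (A/T) or 4°C (G/C), so Tm is non-decreasing in n; n = 12 is the first length to reach 42°C.

n = 12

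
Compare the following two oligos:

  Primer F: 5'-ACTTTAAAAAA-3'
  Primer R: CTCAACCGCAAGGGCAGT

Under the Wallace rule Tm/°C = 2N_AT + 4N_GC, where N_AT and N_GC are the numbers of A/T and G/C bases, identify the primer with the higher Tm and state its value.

Primer F: A+T=10, G+C=1 → Tm = 2(10)+4(1) = 24°C
Primer R: A+T=7, G+C=11 → Tm = 2(7)+4(11) = 58°C
24°C vs 58°C → primer R is higher.

Primer R, 58°C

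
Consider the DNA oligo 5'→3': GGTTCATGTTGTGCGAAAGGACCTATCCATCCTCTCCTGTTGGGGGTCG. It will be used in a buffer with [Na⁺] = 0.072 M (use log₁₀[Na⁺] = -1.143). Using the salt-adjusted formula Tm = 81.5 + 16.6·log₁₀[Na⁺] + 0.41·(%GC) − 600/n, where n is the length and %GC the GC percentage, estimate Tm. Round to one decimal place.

Length n = 49. A=7, T=15, G=15, C=12
G+C = 27, so %GC = 27/49 × 100 = 55.102%
Salt term: 16.6 × (-1.143) = -18.974
GC term: 0.41 × 55.102 = 22.592; length term: −600/49 = −12.245
Tm = 81.5 + (-18.974) + 22.592 − 12.245 = 72.873 → 72.9°C

72.9°C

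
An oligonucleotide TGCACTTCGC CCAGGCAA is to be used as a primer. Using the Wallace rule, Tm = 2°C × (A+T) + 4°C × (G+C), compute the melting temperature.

58°C

Scanning the sequence gives A=4, G=4, C=7, T=3.
So N_AT = 7 and N_GC = 11.
Tm = 2(7) + 4(11) = 14 + 44 = 58°C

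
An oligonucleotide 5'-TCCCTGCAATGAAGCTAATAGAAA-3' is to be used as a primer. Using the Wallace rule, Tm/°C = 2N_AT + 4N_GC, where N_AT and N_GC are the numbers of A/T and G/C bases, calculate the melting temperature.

Counting bases: C=5, G=4, A=10, T=5
So N_AT = 15 and N_GC = 9.
Tm = 4·9 + 2·15 = 36 + 30 = 66°C

66°C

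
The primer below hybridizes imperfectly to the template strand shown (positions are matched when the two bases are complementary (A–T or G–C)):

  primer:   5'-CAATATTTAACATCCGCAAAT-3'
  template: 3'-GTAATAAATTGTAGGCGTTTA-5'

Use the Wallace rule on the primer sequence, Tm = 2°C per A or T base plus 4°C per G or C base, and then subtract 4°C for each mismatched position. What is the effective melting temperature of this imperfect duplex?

50°C

Primer base counts: A=9, T=6, G=1, C=5 → A+T=15, G+C=6
Perfect-match Tm = 2(15) + 4(6) = 30 + 24 = 54°C
Mismatches (positions where the bases are not complementary): 1 (at position 3)
Effective Tm = 54 − 1×4 = 54 − 4 = 50°C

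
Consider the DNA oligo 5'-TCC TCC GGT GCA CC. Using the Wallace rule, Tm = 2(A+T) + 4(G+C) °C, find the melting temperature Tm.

48°C

Base counts: G=3, T=3, C=7, A=1
A+T = 4, G+C = 10
Tm = 2(4) + 4(10) = 8 + 40 = 48°C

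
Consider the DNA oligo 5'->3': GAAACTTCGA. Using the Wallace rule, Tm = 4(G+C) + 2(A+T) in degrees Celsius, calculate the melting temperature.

Scanning the sequence gives T=2, G=2, A=4, C=2.
AT pairs contribute 6, GC pairs contribute 4.
Tm = 4·4 + 2·6 = 16 + 12 = 28°C

28°C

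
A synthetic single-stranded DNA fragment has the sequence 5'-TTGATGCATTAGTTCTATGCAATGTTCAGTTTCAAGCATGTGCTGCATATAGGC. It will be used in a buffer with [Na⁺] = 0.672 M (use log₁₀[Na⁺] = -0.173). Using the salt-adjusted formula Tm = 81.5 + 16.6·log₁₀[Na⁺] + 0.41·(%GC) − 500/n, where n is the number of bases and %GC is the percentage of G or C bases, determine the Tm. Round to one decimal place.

85.3°C

Length n = 54. Base counts: T=20, G=12, A=13, C=9
G+C = 21, so %GC = 21/54 × 100 = 38.889%
Salt term: 16.6 × (-0.173) = -2.872
GC term: 0.41 × 38.889 = 15.944; length term: −500/54 = −9.259
Tm = 81.5 + (-2.872) + 15.944 − 9.259 = 85.313 → 85.3°C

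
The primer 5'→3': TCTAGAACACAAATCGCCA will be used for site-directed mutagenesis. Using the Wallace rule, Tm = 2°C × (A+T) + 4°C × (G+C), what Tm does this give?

Counting bases: T=3, C=6, G=2, A=8
A+T = 11, G+C = 8
Tm = 2×11 + 4×8 = 54°C

54°C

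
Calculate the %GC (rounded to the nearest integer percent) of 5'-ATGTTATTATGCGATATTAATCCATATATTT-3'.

Base counts: G=3, C=3, A=10, T=15
G+C = 3 + 3 = 6 out of 31 bases
%GC = 6/31 × 100 = 19.35% ≈ 19%

19%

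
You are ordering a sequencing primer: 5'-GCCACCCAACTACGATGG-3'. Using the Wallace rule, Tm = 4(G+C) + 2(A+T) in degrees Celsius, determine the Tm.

Counting bases: C=7, G=4, A=5, T=2
AT pairs contribute 7, GC pairs contribute 11.
Tm = 2×7 + 4×11 = 58°C

58°C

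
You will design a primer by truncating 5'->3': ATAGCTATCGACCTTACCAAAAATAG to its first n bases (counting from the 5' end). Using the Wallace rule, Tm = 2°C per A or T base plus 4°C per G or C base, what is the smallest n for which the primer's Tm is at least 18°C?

n = 7

First 6 bases: ATAGCT → Tm = 16°C (< 18°C)
First 7 bases: ATAGCTA → Tm = 18°C (≥ 18°C)
Since every base adds ≥2°C, Tm only increases with n, so the threshold is first crossed at n = 7.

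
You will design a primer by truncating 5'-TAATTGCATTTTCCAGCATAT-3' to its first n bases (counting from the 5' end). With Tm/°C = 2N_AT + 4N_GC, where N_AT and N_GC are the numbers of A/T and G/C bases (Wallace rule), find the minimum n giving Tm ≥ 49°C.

n = 19

First 18 bases: TAATTGCATTTTCCAGCA → Tm = 48°C (< 49°C)
First 19 bases: TAATTGCATTTTCCAGCAT → Tm = 50°C (≥ 49°C)
Each additional base adds 2°C (A/T) or 4°C (G/C), so Tm is non-decreasing in n; n = 19 is the first length to reach 49°C.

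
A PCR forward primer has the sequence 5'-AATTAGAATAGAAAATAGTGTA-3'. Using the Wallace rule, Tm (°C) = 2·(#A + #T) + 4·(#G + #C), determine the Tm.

Base counts: T=6, C=0, G=4, A=12
A+T = 18, G+C = 4
Tm = 4·4 + 2·18 = 16 + 36 = 52°C

52°C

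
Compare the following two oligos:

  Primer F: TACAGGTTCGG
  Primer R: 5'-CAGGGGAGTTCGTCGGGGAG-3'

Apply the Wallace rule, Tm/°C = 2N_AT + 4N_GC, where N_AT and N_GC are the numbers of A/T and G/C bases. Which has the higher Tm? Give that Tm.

Primer F: A+T=5, G+C=6 → Tm = 2(5)+4(6) = 34°C
Primer R: A+T=6, G+C=14 → Tm = 2(6)+4(14) = 68°C
34°C vs 68°C → primer R is higher.

Primer R, 68°C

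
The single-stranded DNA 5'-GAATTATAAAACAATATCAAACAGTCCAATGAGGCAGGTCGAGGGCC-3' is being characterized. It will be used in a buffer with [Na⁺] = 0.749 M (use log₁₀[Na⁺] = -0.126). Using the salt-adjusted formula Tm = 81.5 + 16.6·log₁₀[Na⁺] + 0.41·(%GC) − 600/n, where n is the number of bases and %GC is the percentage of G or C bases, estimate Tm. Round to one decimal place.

84.1°C

Length n = 47. Base counts: G=11, C=9, T=8, A=19
G+C = 20, so %GC = 20/47 × 100 = 42.553%
Salt term: 16.6 × (-0.126) = -2.092
GC term: 0.41 × 42.553 = 17.447; length term: −600/47 = −12.766
Tm = 81.5 + (-2.092) + 17.447 − 12.766 = 84.089 → 84.1°C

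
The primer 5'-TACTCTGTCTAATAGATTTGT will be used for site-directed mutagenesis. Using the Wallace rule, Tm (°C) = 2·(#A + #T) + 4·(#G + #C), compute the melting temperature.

54°C

A=5, C=3, G=3, T=10
AT pairs contribute 15, GC pairs contribute 6.
Tm = 2×15 + 4×6 = 54°C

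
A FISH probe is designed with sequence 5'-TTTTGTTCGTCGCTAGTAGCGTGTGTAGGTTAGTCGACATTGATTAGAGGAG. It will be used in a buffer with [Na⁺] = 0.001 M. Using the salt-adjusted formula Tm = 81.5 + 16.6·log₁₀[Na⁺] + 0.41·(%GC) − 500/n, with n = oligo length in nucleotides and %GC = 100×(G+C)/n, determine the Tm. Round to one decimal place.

Length n = 52. Base counts: C=6, G=17, T=19, A=10
G+C = 23, so %GC = 23/52 × 100 = 44.231%
Salt term: 16.6 × (-3) = -49.8
GC term: 0.41 × 44.231 = 18.135; length term: −500/52 = −9.615
Tm = 81.5 + (-49.8) + 18.135 − 9.615 = 40.22 → 40.2°C

40.2°C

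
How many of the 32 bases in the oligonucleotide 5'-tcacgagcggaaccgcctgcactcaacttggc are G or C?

Scanning the sequence gives A=7, T=5, C=12, G=8.
G+C = 8 + 12 = 20

20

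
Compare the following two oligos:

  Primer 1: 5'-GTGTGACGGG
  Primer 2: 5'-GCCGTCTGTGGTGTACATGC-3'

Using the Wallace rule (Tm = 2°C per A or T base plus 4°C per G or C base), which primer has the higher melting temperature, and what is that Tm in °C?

Primer 2, 64°C

Primer 1: A+T=3, G+C=7 → Tm = 2(3)+4(7) = 34°C
Primer 2: A+T=8, G+C=12 → Tm = 2(8)+4(12) = 64°C
34°C vs 64°C → primer 2 is higher.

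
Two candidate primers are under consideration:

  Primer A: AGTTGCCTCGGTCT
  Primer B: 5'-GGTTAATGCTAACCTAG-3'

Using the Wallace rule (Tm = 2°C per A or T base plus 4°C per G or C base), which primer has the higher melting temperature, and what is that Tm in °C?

Primer A: A+T=6, G+C=8 → Tm = 2(6)+4(8) = 44°C
Primer B: A+T=10, G+C=7 → Tm = 2(10)+4(7) = 48°C
44°C vs 48°C → primer B is higher.

Primer B, 48°C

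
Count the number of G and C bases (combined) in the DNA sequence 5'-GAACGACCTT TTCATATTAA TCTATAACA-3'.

Scanning the sequence gives C=6, G=2, A=11, T=10.
Total G or C: 2 + 6 = 8

8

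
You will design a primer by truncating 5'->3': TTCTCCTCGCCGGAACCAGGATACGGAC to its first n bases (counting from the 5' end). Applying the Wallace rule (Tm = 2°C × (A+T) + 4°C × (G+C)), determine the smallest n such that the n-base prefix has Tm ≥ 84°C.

n = 26

First 25 bases: TTCTCCTCGCCGGAACCAGGATACG → Tm = 80°C (< 84°C)
First 26 bases: TTCTCCTCGCCGGAACCAGGATACGG → Tm = 84°C (≥ 84°C)
Since every base adds ≥2°C, Tm only increases with n, so the threshold is first crossed at n = 26.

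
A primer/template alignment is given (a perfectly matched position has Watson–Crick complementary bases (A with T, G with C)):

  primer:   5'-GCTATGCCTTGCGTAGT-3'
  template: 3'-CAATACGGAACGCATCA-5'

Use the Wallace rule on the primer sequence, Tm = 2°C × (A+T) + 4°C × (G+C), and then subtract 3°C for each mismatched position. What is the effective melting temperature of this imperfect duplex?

Primer base counts: A=2, T=6, G=5, C=4 → A+T=8, G+C=9
Perfect-match Tm = 2(8) + 4(9) = 16 + 36 = 52°C
Mismatches (positions where the bases are not complementary): 1 (at position 2)
Effective Tm = 52 − 1×3 = 52 − 3 = 49°C

49°C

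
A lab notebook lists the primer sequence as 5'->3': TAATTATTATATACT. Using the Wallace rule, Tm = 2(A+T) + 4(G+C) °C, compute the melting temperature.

32°C

Base counts: G=0, C=1, A=6, T=8
AT pairs contribute 14, GC pairs contribute 1.
Tm = 2×14 + 4×1 = 32°C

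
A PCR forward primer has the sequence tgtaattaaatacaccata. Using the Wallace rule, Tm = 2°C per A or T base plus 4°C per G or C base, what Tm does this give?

Counting bases: A=9, C=3, G=1, T=6
AT pairs contribute 15, GC pairs contribute 4.
Tm = 2(15) + 4(4) = 30 + 16 = 46°C

46°C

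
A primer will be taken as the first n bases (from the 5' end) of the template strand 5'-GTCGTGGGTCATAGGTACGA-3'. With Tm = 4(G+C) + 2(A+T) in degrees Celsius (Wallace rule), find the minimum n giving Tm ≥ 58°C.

n = 19

First 18 bases: GTCGTGGGTCATAGGTAC → Tm = 56°C (< 58°C)
First 19 bases: GTCGTGGGTCATAGGTACG → Tm = 60°C (≥ 58°C)
Each additional base adds 2°C (A/T) or 4°C (G/C), so Tm is non-decreasing in n; n = 19 is the first length to reach 58°C.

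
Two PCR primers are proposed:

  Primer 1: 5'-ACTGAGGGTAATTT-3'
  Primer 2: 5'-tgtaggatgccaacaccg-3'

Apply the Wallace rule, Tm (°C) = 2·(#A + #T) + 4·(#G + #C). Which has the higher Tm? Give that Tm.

Primer 1: A+T=9, G+C=5 → Tm = 2(9)+4(5) = 38°C
Primer 2: A+T=8, G+C=10 → Tm = 2(8)+4(10) = 56°C
38°C vs 56°C → primer 2 is higher.

Primer 2, 56°C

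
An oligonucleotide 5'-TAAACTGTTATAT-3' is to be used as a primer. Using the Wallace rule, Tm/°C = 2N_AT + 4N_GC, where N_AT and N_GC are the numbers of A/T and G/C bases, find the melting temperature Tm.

30°C

Base counts: G=1, C=1, A=5, T=6
So N_AT = 11 and N_GC = 2.
Tm = 2(11) + 4(2) = 22 + 8 = 30°C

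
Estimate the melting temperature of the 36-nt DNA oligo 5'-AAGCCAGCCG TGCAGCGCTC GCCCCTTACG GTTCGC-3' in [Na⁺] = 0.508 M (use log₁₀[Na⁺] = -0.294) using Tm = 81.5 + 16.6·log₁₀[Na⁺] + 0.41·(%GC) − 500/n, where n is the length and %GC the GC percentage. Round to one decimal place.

91.2°C

Length n = 36. Base counts: T=6, A=5, C=15, G=10
G+C = 25, so %GC = 25/36 × 100 = 69.444%
Salt term: 16.6 × (-0.294) = -4.88
GC term: 0.41 × 69.444 = 28.472; length term: −500/36 = −13.889
Tm = 81.5 + (-4.88) + 28.472 − 13.889 = 91.203 → 91.2°C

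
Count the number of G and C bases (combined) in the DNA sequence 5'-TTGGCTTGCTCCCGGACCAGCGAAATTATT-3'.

Counting bases: C=8, G=7, A=6, T=9
G+C = 7 + 8 = 15

15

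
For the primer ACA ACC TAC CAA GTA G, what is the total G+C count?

7

Base counts: G=2, C=5, T=2, A=7
G+C = 2 + 5 = 7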